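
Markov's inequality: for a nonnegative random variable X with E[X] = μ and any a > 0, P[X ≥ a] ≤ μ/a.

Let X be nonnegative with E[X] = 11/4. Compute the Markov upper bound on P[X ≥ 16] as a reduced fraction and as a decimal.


μ = E[X] = 11/4, a = 16.
Markov: P[X ≥ 16] ≤ μ/a = (11/4)/16 = 11/64.
Numerically: ≈ 0.171875.
(Since a = 16 > μ = 2.750000, the bound 11/64 is < 1 and informative.)

P[X ≥ 16] ≤ 11/64 ≈ 0.171875.


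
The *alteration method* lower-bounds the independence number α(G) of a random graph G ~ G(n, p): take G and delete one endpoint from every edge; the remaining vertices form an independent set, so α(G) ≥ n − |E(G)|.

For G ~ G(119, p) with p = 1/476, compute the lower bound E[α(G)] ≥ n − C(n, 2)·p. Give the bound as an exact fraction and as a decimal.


E[|E(G)|] = C(119, 2)·p = 7021 · (1/476) = 59/4.
E[α(G)] ≥ n − E[|E(G)|] = 119 − 59/4 = 417/4.
Numerically: ≈ 104.2500.
(This is only a lower bound; the true E[α(G)] may be larger.)

E[α(G)] ≥ 417/4 ≈ 104.2500.


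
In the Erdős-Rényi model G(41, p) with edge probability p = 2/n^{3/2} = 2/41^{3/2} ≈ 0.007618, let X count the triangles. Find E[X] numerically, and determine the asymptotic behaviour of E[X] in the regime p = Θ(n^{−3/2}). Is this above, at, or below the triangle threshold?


Number of potential triangles: C(41, 3) = 10660.
Each occurs with probability p³ ≈ (0.007618)³ ≈ 4.421429e-07.
By linearity: E[X] = C(41, 3)·p³ ≈ 10660 · 4.421429e-07 ≈ 0.0047.
Since α = 3/2 > 1, p = c/n^{3/2} = o(1/n) is below the triangle threshold p ~ 1/n. Asymptotically E[X] ~ (c³/6)·n^{3(1−α)} = (2³/6)·n^{-1.5} → 0, so by Markov's inequality G has no triangles w.h.p.

E[X] ≈ 0.0047; in regime p = Θ(1/n^{3/2}) E[X] tends to 0 (below the triangle threshold p ~ 1/n).


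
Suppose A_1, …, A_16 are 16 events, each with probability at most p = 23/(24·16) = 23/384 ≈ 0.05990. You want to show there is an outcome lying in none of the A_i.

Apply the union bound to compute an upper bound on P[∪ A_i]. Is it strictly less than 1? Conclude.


Union bound: P[∪_{i=1}^{16} A_i] ≤ Σ_i P[A_i] ≤ 16·p = 16·(23/384) = 23/24.
Numerically: 23/24 ≈ 0.95833.
Is 23/24 < 1? YES.
Since P[∪ A_i] ≤ 23/24 < 1, the complement has P[∩ A_i^c] ≥ 1 − 23/24 = 1/24 > 0, so some outcome avoids every A_i.

16·p = 23/24 ≈ 0.95833; existence CERTIFIED by the union bound.


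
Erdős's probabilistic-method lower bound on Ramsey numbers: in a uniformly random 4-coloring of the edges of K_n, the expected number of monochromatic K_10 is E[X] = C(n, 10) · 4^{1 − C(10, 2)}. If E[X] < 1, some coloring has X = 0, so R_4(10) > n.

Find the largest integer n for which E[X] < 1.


We need C(n, 10) · 4^{1 − 45} < 1, i.e. C(n, 10) < 4^{45 − 1} = 309485009821345068724781056.
Check values of n near the boundary:
  n = 2022: C(2022, 10) = 307870445231474093395937796; 307870445231474093395937796 < 309485009821345068724781056? YES
  n = 2023: C(2023, 10) = 309399856285778485315440716; 309399856285778485315440716 < 309485009821345068724781056? YES
  n = 2024: C(2024, 10) = 310936101848269937576192656; 310936101848269937576192656 < 309485009821345068724781056? NO
The largest n with C(n, 10) < 309485009821345068724781056 is n = 2023 (where E[X] = 77349964071444621328860179/77371252455336267181195264 ≈ 0.9997). Hence R_4(10) > 2023, i.e. R_4(10) ≥ 2024.

Largest n = 2023; hence R_4(10) > 2023.


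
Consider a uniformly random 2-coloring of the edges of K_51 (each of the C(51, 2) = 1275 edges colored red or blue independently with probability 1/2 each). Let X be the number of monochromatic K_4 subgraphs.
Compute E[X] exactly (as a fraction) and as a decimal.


Let X = Σ_S X_S over the C(51, 4) = 249900 subsets S of size 4, where X_S = 1 if the K_4 on S is monochromatic.
For a fixed S, the K_4 on S has C(4, 2) = 6 edges. P[all 6 edges red] = (1/2)^6, and likewise for blue, so P[monochromatic] = 2·(1/2)^6 = 2^{1 − 6} = 1/32.
By linearity of expectation: E[X] = C(51, 4) · 2^{1 − 6} = 249900 · 1/32 = 62475/8.
Numerically: E[X] ≈ 7809.375000.

E[X] = C(51,4)·2^(1−C(4,2)) = 62475/8 ≈ 7809.375000.


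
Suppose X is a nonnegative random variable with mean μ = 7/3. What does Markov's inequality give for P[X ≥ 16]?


μ = E[X] = 7/3, a = 16.
Markov: P[X ≥ 16] ≤ μ/a = (7/3)/16 = 7/48.
Numerically: ≈ 0.145833.
(Since a = 16 > μ = 2.333333, the bound 7/48 is < 1 and informative.)

P[X ≥ 16] ≤ 7/48 ≈ 0.145833.


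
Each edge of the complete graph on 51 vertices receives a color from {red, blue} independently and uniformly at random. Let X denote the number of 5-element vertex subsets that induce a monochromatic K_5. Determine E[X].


Let X = Σ_S X_S over the C(51, 5) = 2349060 subsets S of size 5, where X_S = 1 if the K_5 on S is monochromatic.
For a fixed S, the K_5 on S has C(5, 2) = 10 edges. P[all 10 edges red] = (1/2)^10, and likewise for blue, so P[monochromatic] = 2·(1/2)^10 = 2^{1 − 10} = 1/512.
By linearity of expectation: E[X] = C(51, 5) · 2^{1 − 10} = 2349060 · 1/512 = 587265/128.
Numerically: E[X] ≈ 4588.0078.

E[X] = C(51,5)·2^(1−C(5,2)) = 587265/128 ≈ 4588.0078.


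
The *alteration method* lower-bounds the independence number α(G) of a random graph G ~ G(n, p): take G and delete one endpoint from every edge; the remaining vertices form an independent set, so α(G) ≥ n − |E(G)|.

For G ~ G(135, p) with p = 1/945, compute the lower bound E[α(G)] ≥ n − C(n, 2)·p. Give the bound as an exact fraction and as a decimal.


E[|E(G)|] = C(135, 2)·p = 9045 · (1/945) = 67/7.
E[α(G)] ≥ n − E[|E(G)|] = 135 − 67/7 = 878/7.
Numerically: ≈ 125.429.
(This is only a lower bound; the true E[α(G)] may be larger.)

E[α(G)] ≥ 878/7 ≈ 125.429.


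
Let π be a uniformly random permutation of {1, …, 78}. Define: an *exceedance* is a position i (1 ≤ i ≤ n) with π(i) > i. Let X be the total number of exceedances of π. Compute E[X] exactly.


Write X = Σ_{i=1}^{78} X_i, where X_i = 1_{π(i) > i}.
For each fixed i, π(i) is uniform over {1, …, 78} (marginal of a uniform permutation), so P[π(i) > i] = (n − i)/n. Summing: Σ_{i=1}^{78} (n − i)/n = (0 + 1 + … + 77)/78 = 78(78 − 1)/(2·78) = (78 − 1)/2.
Hence E[X] = Σ_{i=1}^{78} (78 − i)/78 = 77/2 ≈ 38.50000.

E[X] = 77/2 = 38.50000.


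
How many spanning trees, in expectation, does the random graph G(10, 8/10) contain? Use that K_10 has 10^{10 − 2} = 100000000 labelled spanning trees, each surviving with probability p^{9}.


K_10 has 10^{10 − 2} = 100000000 labelled spanning trees.
For each such spanning tree H, let X_H = 1 if all 9 edges of H are present in G. Then P[X_H = 1] = p^{9} = (4/5)^{9} = 262144/1953125.
Summing the indicators: E[X] = Σ_H E[X_H] = 100000000 · p^{9} = 100000000 · 262144/1953125 = 67108864/5.
Numerically: E[X] ≈ 1.3422e+07.

E[X] = 100000000 · (4/5)^{9} = 67108864/5 ≈ 1.3422e+07.


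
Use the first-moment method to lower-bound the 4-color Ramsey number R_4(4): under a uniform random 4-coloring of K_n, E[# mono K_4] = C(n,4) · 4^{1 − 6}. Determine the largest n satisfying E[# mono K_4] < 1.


We need C(n, 4) · 4^{1 − 6} < 1, i.e. C(n, 4) < 4^{6 − 1} = 1024.
Check values of n near the boundary:
  n = 10: C(10, 4) = 210; 210 < 1024? YES
  n = 11: C(11, 4) = 330; 330 < 1024? YES
  n = 12: C(12, 4) = 495; 495 < 1024? YES
  n = 13: C(13, 4) = 715; 715 < 1024? YES
  n = 14: C(14, 4) = 1001; 1001 < 1024? YES
  n = 15: C(15, 4) = 1365; 1365 < 1024? NO
  n = 16: C(16, 4) = 1820; 1820 < 1024? NO
  n = 17: C(17, 4) = 2380; 2380 < 1024? NO
The largest n with C(n, 4) < 1024 is n = 14 (where E[X] = 1001/1024 ≈ 0.977539). Hence R_4(4) > 14, i.e. R_4(4) ≥ 15.

Largest n = 14; hence R_4(4) > 14.


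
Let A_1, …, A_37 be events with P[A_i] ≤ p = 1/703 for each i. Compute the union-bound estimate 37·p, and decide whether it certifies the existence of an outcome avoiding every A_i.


Union bound: P[∪_{i=1}^{37} A_i] ≤ Σ_i P[A_i] ≤ 37·p = 37·(1/703) = 1/19.
Numerically: 1/19 ≈ 0.0526316.
Is 1/19 < 1? YES.
Since P[∪ A_i] ≤ 1/19 < 1, the complement has P[∩ A_i^c] ≥ 1 − 1/19 = 18/19 > 0, so some outcome avoids every A_i.

37·p = 1/19 ≈ 0.0526316; existence CERTIFIED by the union bound.


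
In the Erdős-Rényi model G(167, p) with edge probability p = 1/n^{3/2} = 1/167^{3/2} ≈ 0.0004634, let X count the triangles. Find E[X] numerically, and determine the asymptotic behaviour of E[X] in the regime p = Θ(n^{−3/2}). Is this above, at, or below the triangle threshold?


Number of potential triangles: C(167, 3) = 762355.
Each occurs with probability p³ ≈ (0.0004634)³ ≈ 9.948919e-11.
By linearity: E[X] = C(167, 3)·p³ ≈ 762355 · 9.948919e-11 ≈ 0.0001.
Since α = 3/2 > 1, p = c/n^{3/2} = o(1/n) is below the triangle threshold p ~ 1/n. Asymptotically E[X] ~ (c³/6)·n^{3(1−α)} = (1³/6)·n^{-1.5} → 0, so by Markov's inequality G has no triangles w.h.p.

E[X] ≈ 0.0001; in regime p = Θ(1/n^{3/2}) E[X] tends to 0 (below the triangle threshold p ~ 1/n).


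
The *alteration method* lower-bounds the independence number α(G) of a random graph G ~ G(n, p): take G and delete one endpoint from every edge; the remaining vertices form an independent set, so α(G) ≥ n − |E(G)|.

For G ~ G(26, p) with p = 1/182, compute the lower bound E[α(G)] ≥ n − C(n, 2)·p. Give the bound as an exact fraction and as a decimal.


E[|E(G)|] = C(26, 2)·p = 325 · (1/182) = 25/14.
E[α(G)] ≥ n − E[|E(G)|] = 26 − 25/14 = 339/14.
Numerically: ≈ 24.2143.
(This is only a lower bound; the true E[α(G)] may be larger.)

E[α(G)] ≥ 339/14 ≈ 24.2143.


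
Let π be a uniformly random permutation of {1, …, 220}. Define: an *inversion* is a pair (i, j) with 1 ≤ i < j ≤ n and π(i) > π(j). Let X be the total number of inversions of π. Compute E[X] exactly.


Write X = Σ X_I over the C(220, 2) = 24090 pairs i < j, with X_I the indicator of one inversion.
There are 24090 indicators.
For each fixed pair i < j, the values π(i) and π(j) are two distinct elements of {1, …, 220} in uniformly random order; by symmetry P[π(i) > π(j)] = 1/2.
By linearity: E[X] = 24090 · (1/2) = C(220, 2) · (1/2) = 24090/2 = 12045 ≈ 12045.00000.

E[X] = 12045 = 12045.00000.


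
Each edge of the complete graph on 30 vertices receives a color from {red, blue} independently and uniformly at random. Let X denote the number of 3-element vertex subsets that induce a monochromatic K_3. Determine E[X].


Let X = Σ_S X_S over the C(30, 3) = 4060 subsets S of size 3, where X_S = 1 if the K_3 on S is monochromatic.
For a fixed S, the K_3 on S has C(3, 2) = 3 edges. P[all 3 edges red] = (1/2)^3, and likewise for blue, so P[monochromatic] = 2·(1/2)^3 = 2^{1 − 3} = 1/4.
By linearity of expectation: E[X] = C(30, 3) · 2^{1 − 3} = 4060 · 1/4 = 1015.
Numerically: E[X] ≈ 1015.000000.

E[X] = C(30,3)·2^(1−C(3,2)) = 1015 ≈ 1015.000000.


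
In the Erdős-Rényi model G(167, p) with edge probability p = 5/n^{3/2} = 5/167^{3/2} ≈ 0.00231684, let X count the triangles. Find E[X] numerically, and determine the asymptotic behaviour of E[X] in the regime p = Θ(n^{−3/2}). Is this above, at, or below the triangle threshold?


Number of potential triangles: C(167, 3) = 762355.
Each occurs with probability p³ ≈ (0.00231684)³ ≈ 1.24361483e-08.
By linearity: E[X] = C(167, 3)·p³ ≈ 762355 · 1.24361483e-08 ≈ 0.009481.
Since α = 3/2 > 1, p = c/n^{3/2} = o(1/n) is below the triangle threshold p ~ 1/n. Asymptotically E[X] ~ (c³/6)·n^{3(1−α)} = (5³/6)·n^{-1.5} → 0, so by Markov's inequality G has no triangles w.h.p.

E[X] ≈ 0.009481; in regime p = Θ(1/n^{3/2}) E[X] tends to 0 (below the triangle threshold p ~ 1/n).


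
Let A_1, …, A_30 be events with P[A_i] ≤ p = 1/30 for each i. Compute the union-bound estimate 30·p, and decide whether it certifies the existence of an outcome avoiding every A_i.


Union bound: P[∪_{i=1}^{30} A_i] ≤ Σ_i P[A_i] ≤ 30·p = 30·(1/30) = 1.
Numerically: 1 ≈ 1.000.
Is 1 < 1? NO.
Since the bound 1 is ≥ 1, the union bound is uninformative here; it does NOT by itself certify existence.

30·p = 1 ≈ 1.000; existence NOT certified by the union bound.


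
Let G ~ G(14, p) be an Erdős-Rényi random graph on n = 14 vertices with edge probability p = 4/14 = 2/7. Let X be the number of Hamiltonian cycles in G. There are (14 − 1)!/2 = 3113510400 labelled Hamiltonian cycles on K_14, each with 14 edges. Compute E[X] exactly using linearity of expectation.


K_14 has (14 − 1)!/2 = 3113510400 labelled Hamiltonian cycles.
For each such Hamiltonian cycle H, let X_H = 1 if all 14 edges of H are present in G. Then P[X_H = 1] = p^{14} = (2/7)^{14} = 16384/678223072849.
By linearity of expectation: E[X] = Σ_H E[X_H] = 3113510400 · p^{14} = 3113510400 · 16384/678223072849 = 7287393484800/96889010407.
Numerically: E[X] ≈ 75.2138.

E[X] = 3113510400 · (2/7)^{14} = 7287393484800/96889010407 ≈ 75.2138.


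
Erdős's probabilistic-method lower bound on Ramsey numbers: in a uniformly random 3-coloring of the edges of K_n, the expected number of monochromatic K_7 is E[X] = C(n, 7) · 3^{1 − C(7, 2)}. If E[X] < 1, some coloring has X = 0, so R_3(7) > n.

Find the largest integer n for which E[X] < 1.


We need C(n, 7) · 3^{1 − 21} < 1, i.e. C(n, 7) < 3^{21 − 1} = 3486784401.
Check values of n near the boundary:
  n = 80: C(80, 7) = 3176716400; 3176716400 < 3486784401? YES
  n = 81: C(81, 7) = 3477216600; 3477216600 < 3486784401? YES
  n = 82: C(82, 7) = 3801756816; 3801756816 < 3486784401? NO
  n = 83: C(83, 7) = 4151918628; 4151918628 < 3486784401? NO
  n = 84: C(84, 7) = 4529365776; 4529365776 < 3486784401? NO
The largest n with C(n, 7) < 3486784401 is n = 81 (where E[X] = 42928600/43046721 ≈ 0.9972560). Hence R_3(7) > 81, i.e. R_3(7) ≥ 82.

Largest n = 81; hence R_3(7) > 81.


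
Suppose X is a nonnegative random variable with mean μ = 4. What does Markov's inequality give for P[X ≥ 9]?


μ = E[X] = 4, a = 9.
Markov: P[X ≥ 9] ≤ μ/a = (4)/9 = 4/9.
Numerically: ≈ 0.444444.
(Since a = 9 > μ = 4.000000, the bound 4/9 is < 1 and informative.)

P[X ≥ 9] ≤ 4/9 ≈ 0.444444.


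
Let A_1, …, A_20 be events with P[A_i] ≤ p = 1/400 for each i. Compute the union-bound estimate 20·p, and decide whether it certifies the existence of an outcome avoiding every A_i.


Union bound: P[∪_{i=1}^{20} A_i] ≤ Σ_i P[A_i] ≤ 20·p = 20·(1/400) = 1/20.
Numerically: 1/20 ≈ 0.0500.
Is 1/20 < 1? YES.
Since P[∪ A_i] ≤ 1/20 < 1, the complement has P[∩ A_i^c] ≥ 1 − 1/20 = 19/20 > 0, so some outcome avoids every A_i.

20·p = 1/20 ≈ 0.0500; existence CERTIFIED by the union bound.


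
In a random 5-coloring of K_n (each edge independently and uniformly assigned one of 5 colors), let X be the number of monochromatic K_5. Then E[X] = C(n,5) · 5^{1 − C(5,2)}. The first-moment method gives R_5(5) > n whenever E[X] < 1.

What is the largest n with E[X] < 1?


We need C(n, 5) · 5^{1 − 10} < 1, i.e. C(n, 5) < 5^{10 − 1} = 1953125.
Check values of n near the boundary:
  n = 48: C(48, 5) = 1712304; 1712304 < 1953125? YES
  n = 49: C(49, 5) = 1906884; 1906884 < 1953125? YES
  n = 50: C(50, 5) = 2118760; 2118760 < 1953125? NO
  n = 51: C(51, 5) = 2349060; 2349060 < 1953125? NO
  n = 52: C(52, 5) = 2598960; 2598960 < 1953125? NO
The largest n with C(n, 5) < 1953125 is n = 49 (where E[X] = 1906884/1953125 ≈ 0.976). Hence R_5(5) > 49, i.e. R_5(5) ≥ 50.

Largest n = 49; hence R_5(5) > 49.


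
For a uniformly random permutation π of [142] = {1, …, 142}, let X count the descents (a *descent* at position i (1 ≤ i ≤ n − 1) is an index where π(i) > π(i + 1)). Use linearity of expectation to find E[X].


Write X = Σ X_I over i = 1, …, 141, with X_I the indicator of one descent.
There are 141 indicators.
For each fixed i, the pair (π(i), π(i+1)) is a uniformly random ordered pair of distinct values from {1, …, 142}; by symmetry P[π(i) > π(i+1)] = 1/2.
By linearity: E[X] = 141 · (1/2) = (142 − 1) · (1/2) = 141/2 ≈ 70.500.

E[X] = 141/2 = 70.500.


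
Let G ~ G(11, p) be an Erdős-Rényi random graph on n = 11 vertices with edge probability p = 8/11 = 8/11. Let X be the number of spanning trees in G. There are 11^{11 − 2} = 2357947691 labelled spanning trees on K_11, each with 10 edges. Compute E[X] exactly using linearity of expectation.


K_11 has 11^{11 − 2} = 2357947691 labelled spanning trees.
For each such spanning tree H, let X_H = 1 if all 10 edges of H are present in G. Then P[X_H = 1] = p^{10} = (8/11)^{10} = 1073741824/25937424601.
By linearity: E[X] = Σ_H E[X_H] = 2357947691 · p^{10} = 2357947691 · 1073741824/25937424601 = 1073741824/11.
Numerically: E[X] ≈ 9.76e+07.

E[X] = 2357947691 · (8/11)^{10} = 1073741824/11 ≈ 9.76e+07.


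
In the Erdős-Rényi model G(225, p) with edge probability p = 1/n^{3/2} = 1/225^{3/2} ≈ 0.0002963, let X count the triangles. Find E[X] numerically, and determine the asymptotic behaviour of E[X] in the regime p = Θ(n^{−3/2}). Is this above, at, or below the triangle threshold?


Number of potential triangles: C(225, 3) = 1873200.
Each occurs with probability p³ ≈ (0.0002963)³ ≈ 2.6012295e-11.
By linearity: E[X] = C(225, 3)·p³ ≈ 1873200 · 2.6012295e-11 ≈ 0.00005.
Since α = 3/2 > 1, p = c/n^{3/2} = o(1/n) is below the triangle threshold p ~ 1/n. Asymptotically E[X] ~ (c³/6)·n^{3(1−α)} = (1³/6)·n^{-1.5} → 0, so by Markov's inequality G has no triangles w.h.p.

E[X] ≈ 0.00005; in regime p = Θ(1/n^{3/2}) E[X] tends to 0 (below the triangle threshold p ~ 1/n).


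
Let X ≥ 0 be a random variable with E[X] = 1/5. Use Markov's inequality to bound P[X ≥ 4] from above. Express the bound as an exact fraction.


μ = E[X] = 1/5, a = 4.
Markov: P[X ≥ 4] ≤ μ/a = (1/5)/4 = 1/20.
Numerically: ≈ 0.0500.
(Since a = 4 > μ = 0.2000, the bound 1/20 is < 1 and informative.)

P[X ≥ 4] ≤ 1/20 ≈ 0.0500.


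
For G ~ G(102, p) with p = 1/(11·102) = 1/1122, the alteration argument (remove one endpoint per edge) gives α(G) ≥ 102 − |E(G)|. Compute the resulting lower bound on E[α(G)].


E[|E(G)|] = C(102, 2)·p = 5151 · (1/1122) = 101/22.
E[α(G)] ≥ n − E[|E(G)|] = 102 − 101/22 = 2143/22.
Numerically: ≈ 97.40909.
(This is only a lower bound; the true E[α(G)] may be larger.)

E[α(G)] ≥ 2143/22 ≈ 97.40909.


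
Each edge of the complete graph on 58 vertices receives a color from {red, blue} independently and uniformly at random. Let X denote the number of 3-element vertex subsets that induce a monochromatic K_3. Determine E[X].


Let X = Σ_S X_S over the C(58, 3) = 30856 subsets S of size 3, where X_S = 1 if the K_3 on S is monochromatic.
For a fixed S, the K_3 on S has C(3, 2) = 3 edges. P[all 3 edges red] = (1/2)^3, and likewise for blue, so P[monochromatic] = 2·(1/2)^3 = 2^{1 − 3} = 1/4.
By linearity: E[X] = C(58, 3) · 2^{1 − 3} = 30856 · 1/4 = 7714.
Numerically: E[X] ≈ 7714.000000.

E[X] = C(58,3)·2^(1−C(3,2)) = 7714 ≈ 7714.000000.


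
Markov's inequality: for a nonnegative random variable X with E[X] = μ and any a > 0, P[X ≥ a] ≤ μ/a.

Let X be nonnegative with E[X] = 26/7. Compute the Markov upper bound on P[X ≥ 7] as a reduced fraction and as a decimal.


μ = E[X] = 26/7, a = 7.
Markov: P[X ≥ 7] ≤ μ/a = (26/7)/7 = 26/49.
Numerically: ≈ 0.530612.
(Since a = 7 > μ = 3.714286, the bound 26/49 is < 1 and informative.)

P[X ≥ 7] ≤ 26/49 ≈ 0.530612.


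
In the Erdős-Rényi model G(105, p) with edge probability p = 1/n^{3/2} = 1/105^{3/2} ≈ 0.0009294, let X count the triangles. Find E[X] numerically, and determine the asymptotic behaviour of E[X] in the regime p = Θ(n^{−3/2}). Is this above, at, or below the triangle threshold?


Number of potential triangles: C(105, 3) = 187460.
Each occurs with probability p³ ≈ (0.0009294)³ ≈ 8.028754e-10.
By linearity: E[X] = C(105, 3)·p³ ≈ 187460 · 8.028754e-10 ≈ 0.0002.
Since α = 3/2 > 1, p = c/n^{3/2} = o(1/n) is below the triangle threshold p ~ 1/n. Asymptotically E[X] ~ (c³/6)·n^{3(1−α)} = (1³/6)·n^{-1.5} → 0, so by Markov's inequality G has no triangles w.h.p.

E[X] ≈ 0.0002; in regime p = Θ(1/n^{3/2}) E[X] tends to 0 (below the triangle threshold p ~ 1/n).


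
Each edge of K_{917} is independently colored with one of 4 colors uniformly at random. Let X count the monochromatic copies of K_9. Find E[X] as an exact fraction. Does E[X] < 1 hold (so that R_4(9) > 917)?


E[X] = C(917, 9) · 4^{1 − 36} = 1214670081818390006810 · 4^{−35} = 1214670081818390006810/1180591620717411303424.
As a reduced fraction: E[X] = 607335040909195003405/590295810358705651712 ≈ 1.02887.
Is E[X] < 1? NO.
Since E[X] ≥ 1, the first-moment bound is inconclusive at n = 917; it does NOT by itself certify R_4(9) > 917.

E[X] = 607335040909195003405/590295810358705651712 ≈ 1.02887; E[X] ≥ 1; first-moment method inconclusive here.


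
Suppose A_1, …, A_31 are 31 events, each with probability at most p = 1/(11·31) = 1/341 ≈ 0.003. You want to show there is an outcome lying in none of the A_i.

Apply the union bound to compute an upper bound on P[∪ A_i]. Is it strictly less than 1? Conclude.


Union bound: P[∪_{i=1}^{31} A_i] ≤ Σ_i P[A_i] ≤ 31·p = 31·(1/341) = 1/11.
Numerically: 1/11 ≈ 0.091.
Is 1/11 < 1? YES.
Since P[∪ A_i] ≤ 1/11 < 1, the complement has P[∩ A_i^c] ≥ 1 − 1/11 = 10/11 > 0, so some outcome avoids every A_i.

31·p = 1/11 ≈ 0.091; existence CERTIFIED by the union bound.


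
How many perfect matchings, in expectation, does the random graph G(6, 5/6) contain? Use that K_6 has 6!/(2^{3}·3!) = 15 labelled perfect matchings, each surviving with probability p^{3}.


K_6 has 6!/(2^{3}·3!) = 15 labelled perfect matchings.
For each such perfect matching H, let X_H = 1 if all 3 edges of H are present in G. Then P[X_H = 1] = p^{3} = (5/6)^{3} = 125/216.
Summing the indicators: E[X] = Σ_H E[X_H] = 15 · p^{3} = 15 · 125/216 = 625/72.
Numerically: E[X] ≈ 8.68056.

E[X] = 15 · (5/6)^{3} = 625/72 ≈ 8.68056.


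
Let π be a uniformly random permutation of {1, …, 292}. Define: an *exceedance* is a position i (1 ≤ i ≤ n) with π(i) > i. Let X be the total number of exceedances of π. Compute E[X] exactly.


Write X = Σ_{i=1}^{292} X_i, where X_i = 1_{π(i) > i}.
For each fixed i, π(i) is uniform over {1, …, 292} (marginal of a uniform permutation), so P[π(i) > i] = (n − i)/n. Summing: Σ_{i=1}^{292} (n − i)/n = (0 + 1 + … + 291)/292 = 292(292 − 1)/(2·292) = (292 − 1)/2.
Hence E[X] = Σ_{i=1}^{292} (292 − i)/292 = 291/2 ≈ 145.500.

E[X] = 291/2 = 145.500.


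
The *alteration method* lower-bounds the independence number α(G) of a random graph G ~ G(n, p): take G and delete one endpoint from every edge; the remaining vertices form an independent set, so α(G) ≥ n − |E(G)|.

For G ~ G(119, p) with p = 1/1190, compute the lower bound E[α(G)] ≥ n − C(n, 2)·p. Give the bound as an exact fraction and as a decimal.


E[|E(G)|] = C(119, 2)·p = 7021 · (1/1190) = 59/10.
E[α(G)] ≥ n − E[|E(G)|] = 119 − 59/10 = 1131/10.
Numerically: ≈ 113.1000.
(This is only a lower bound; the true E[α(G)] may be larger.)

E[α(G)] ≥ 1131/10 ≈ 113.1000.


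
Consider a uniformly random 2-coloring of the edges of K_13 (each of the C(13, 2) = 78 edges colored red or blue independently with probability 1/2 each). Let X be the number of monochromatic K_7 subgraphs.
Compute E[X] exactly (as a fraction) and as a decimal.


Let X = Σ_S X_S over the C(13, 7) = 1716 subsets S of size 7, where X_S = 1 if the K_7 on S is monochromatic.
For a fixed S, the K_7 on S has C(7, 2) = 21 edges. P[all 21 edges red] = (1/2)^21, and likewise for blue, so P[monochromatic] = 2·(1/2)^21 = 2^{1 − 21} = 1/1048576.
By linearity: E[X] = C(13, 7) · 2^{1 − 21} = 1716 · 1/1048576 = 429/262144.
Numerically: E[X] ≈ 0.002.

E[X] = C(13,7)·2^(1−C(7,2)) = 429/262144 ≈ 0.002.


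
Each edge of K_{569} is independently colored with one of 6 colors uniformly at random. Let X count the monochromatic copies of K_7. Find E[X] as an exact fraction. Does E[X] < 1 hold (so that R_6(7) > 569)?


E[X] = C(569, 7) · 6^{1 − 21} = 3692032389858348 · 6^{−20} = 3692032389858348/3656158440062976.
As a reduced fraction: E[X] = 34185485091281/33853318889472 ≈ 1.0098.
Is E[X] < 1? NO.
Since E[X] ≥ 1, the first-moment bound is inconclusive at n = 569; it does NOT by itself certify R_6(7) > 569.

E[X] = 34185485091281/33853318889472 ≈ 1.0098; E[X] ≥ 1; first-moment method inconclusive here.


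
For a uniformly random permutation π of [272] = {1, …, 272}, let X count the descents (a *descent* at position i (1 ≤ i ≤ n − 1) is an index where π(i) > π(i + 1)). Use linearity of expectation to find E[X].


Write X = Σ X_I over i = 1, …, 271, with X_I the indicator of one descent.
There are 271 indicators.
For each fixed i, the pair (π(i), π(i+1)) is a uniformly random ordered pair of distinct values from {1, …, 272}; by symmetry P[π(i) > π(i+1)] = 1/2.
By linearity: E[X] = 271 · (1/2) = (272 − 1) · (1/2) = 271/2 ≈ 135.500000.

E[X] = 271/2 = 135.500000.


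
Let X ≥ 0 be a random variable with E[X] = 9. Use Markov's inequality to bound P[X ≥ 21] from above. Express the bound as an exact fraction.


μ = E[X] = 9, a = 21.
Markov: P[X ≥ 21] ≤ μ/a = (9)/21 = 3/7.
Numerically: ≈ 0.42857.
(Since a = 21 > μ = 9.00000, the bound 3/7 is < 1 and informative.)

P[X ≥ 21] ≤ 3/7 ≈ 0.42857.


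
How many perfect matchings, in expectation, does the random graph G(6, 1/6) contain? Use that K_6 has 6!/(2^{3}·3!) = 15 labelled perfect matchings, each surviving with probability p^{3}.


K_6 has 6!/(2^{3}·3!) = 15 labelled perfect matchings.
For each such perfect matching H, let X_H = 1 if all 3 edges of H are present in G. Then P[X_H = 1] = p^{3} = (1/6)^{3} = 1/216.
By linearity: E[X] = Σ_H E[X_H] = 15 · p^{3} = 15 · 1/216 = 5/72.
Numerically: E[X] ≈ 0.0694444.

E[X] = 15 · (1/6)^{3} = 5/72 ≈ 0.0694444.


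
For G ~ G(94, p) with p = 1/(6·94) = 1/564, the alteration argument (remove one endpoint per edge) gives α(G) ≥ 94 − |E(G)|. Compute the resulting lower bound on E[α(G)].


E[|E(G)|] = C(94, 2)·p = 4371 · (1/564) = 31/4.
E[α(G)] ≥ n − E[|E(G)|] = 94 − 31/4 = 345/4.
Numerically: ≈ 86.25000.
(This is only a lower bound; the true E[α(G)] may be larger.)

E[α(G)] ≥ 345/4 ≈ 86.25000.


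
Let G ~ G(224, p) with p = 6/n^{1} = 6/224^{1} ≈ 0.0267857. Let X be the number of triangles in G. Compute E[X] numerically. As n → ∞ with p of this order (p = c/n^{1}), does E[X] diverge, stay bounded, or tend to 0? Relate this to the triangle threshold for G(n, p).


Number of potential triangles: C(224, 3) = 1848224.
Each occurs with probability p³ ≈ (0.0267857)³ ≈ 1.92180667e-05.
By linearity: E[X] = C(224, 3)·p³ ≈ 1848224 · 1.92180667e-05 ≈ 35.519292.
Here α = 1, so p = 6/n is exactly at the triangle threshold p ~ 1/n. Asymptotically E[X] → c³/6 = 6³/6 = 36 ≈ 36.000000, a bounded constant. In this regime the triangle count is asymptotically Poisson(c³/6).

E[X] ≈ 35.519292; in regime p = Θ(1/n^{1}) E[X] stays bounded (at the triangle threshold p ~ 1/n).


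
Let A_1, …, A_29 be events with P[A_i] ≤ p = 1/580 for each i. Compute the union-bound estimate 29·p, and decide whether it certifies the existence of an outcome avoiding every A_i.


Union bound: P[∪_{i=1}^{29} A_i] ≤ Σ_i P[A_i] ≤ 29·p = 29·(1/580) = 1/20.
Numerically: 1/20 ≈ 0.050000.
Is 1/20 < 1? YES.
Since P[∪ A_i] ≤ 1/20 < 1, the complement has P[∩ A_i^c] ≥ 1 − 1/20 = 19/20 > 0, so some outcome avoids every A_i.

29·p = 1/20 ≈ 0.050000; existence CERTIFIED by the union bound.


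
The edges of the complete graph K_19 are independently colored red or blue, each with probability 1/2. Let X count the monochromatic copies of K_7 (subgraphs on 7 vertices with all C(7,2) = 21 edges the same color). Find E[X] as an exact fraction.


Let X = Σ_S X_S over the C(19, 7) = 50388 subsets S of size 7, where X_S = 1 if the K_7 on S is monochromatic.
For a fixed S, the K_7 on S has C(7, 2) = 21 edges. P[all 21 edges red] = (1/2)^21, and likewise for blue, so P[monochromatic] = 2·(1/2)^21 = 2^{1 − 21} = 1/1048576.
By linearity of expectation: E[X] = C(19, 7) · 2^{1 − 21} = 50388 · 1/1048576 = 12597/262144.
Numerically: E[X] ≈ 0.048054.

E[X] = C(19,7)·2^(1−C(7,2)) = 12597/262144 ≈ 0.048054.


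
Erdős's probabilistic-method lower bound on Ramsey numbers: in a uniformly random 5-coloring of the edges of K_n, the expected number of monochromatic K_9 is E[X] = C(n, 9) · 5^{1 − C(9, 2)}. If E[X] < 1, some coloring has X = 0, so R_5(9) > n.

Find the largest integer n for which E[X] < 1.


We need C(n, 9) · 5^{1 − 36} < 1, i.e. C(n, 9) < 5^{36 − 1} = 2910383045673370361328125.
Check values of n near the boundary:
  n = 2165: C(2165, 9) = 2832220612024886803272630; 2832220612024886803272630 < 2910383045673370361328125? YES
  n = 2166: C(2166, 9) = 2844037944203015677277940; 2844037944203015677277940 < 2910383045673370361328125? YES
  n = 2167: C(2167, 9) = 2855899084841489792706810; 2855899084841489792706810 < 2910383045673370361328125? YES
  n = 2168: C(2168, 9) = 2867804175977929537095120; 2867804175977929537095120 < 2910383045673370361328125? YES
  n = 2169: C(2169, 9) = 2879753360044504243499683; 2879753360044504243499683 < 2910383045673370361328125? YES
  n = 2170: C(2170, 9) = 2891746779868845075610510; 2891746779868845075610510 < 2910383045673370361328125? YES
  n = 2171: C(2171, 9) = 2903784578674959601827205; 2903784578674959601827205 < 2910383045673370361328125? YES
  n = 2172: C(2172, 9) = 2915866900084148060642020; 2915866900084148060642020 < 2910383045673370361328125? NO
  n = 2173: C(2173, 9) = 2927993888115921319674265; 2927993888115921319674265 < 2910383045673370361328125? NO
  n = 2174: C(2174, 9) = 2940165687188920530702934; 2940165687188920530702934 < 2910383045673370361328125? NO
The largest n with C(n, 9) < 2910383045673370361328125 is n = 2171 (where E[X] = 580756915734991920365441/582076609134674072265625 ≈ 0.998). Hence R_5(9) > 2171, i.e. R_5(9) ≥ 2172.

Largest n = 2171; hence R_5(9) > 2171.


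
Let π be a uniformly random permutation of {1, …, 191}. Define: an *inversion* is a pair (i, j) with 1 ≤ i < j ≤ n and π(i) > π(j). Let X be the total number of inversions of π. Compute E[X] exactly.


Write X = Σ X_I over the C(191, 2) = 18145 pairs i < j, with X_I the indicator of one inversion.
There are 18145 indicators.
For each fixed pair i < j, the values π(i) and π(j) are two distinct elements of {1, …, 191} in uniformly random order; by symmetry P[π(i) > π(j)] = 1/2.
By linearity: E[X] = 18145 · (1/2) = C(191, 2) · (1/2) = 18145/2 = 18145/2 ≈ 9072.5000.

E[X] = 18145/2 = 9072.5000.


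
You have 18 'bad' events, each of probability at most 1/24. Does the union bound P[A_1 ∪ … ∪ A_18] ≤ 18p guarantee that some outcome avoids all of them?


Union bound: P[∪_{i=1}^{18} A_i] ≤ Σ_i P[A_i] ≤ 18·p = 18·(1/24) = 3/4.
Numerically: 3/4 ≈ 0.750.
Is 3/4 < 1? YES.
Since P[∪ A_i] ≤ 3/4 < 1, the complement has P[∩ A_i^c] ≥ 1 − 3/4 = 1/4 > 0, so some outcome avoids every A_i.

18·p = 3/4 ≈ 0.750; existence CERTIFIED by the union bound.


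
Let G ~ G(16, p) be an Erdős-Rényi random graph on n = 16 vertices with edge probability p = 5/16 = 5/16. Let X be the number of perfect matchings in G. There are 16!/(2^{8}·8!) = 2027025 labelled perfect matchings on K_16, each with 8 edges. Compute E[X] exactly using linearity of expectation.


K_16 has 16!/(2^{8}·8!) = 2027025 labelled perfect matchings.
For each such perfect matching H, let X_H = 1 if all 8 edges of H are present in G. Then P[X_H = 1] = p^{8} = (5/16)^{8} = 390625/4294967296.
Summing the indicators: E[X] = Σ_H E[X_H] = 2027025 · p^{8} = 2027025 · 390625/4294967296 = 791806640625/4294967296.
Numerically: E[X] ≈ 184.357.

E[X] = 2027025 · (5/16)^{8} = 791806640625/4294967296 ≈ 184.357.


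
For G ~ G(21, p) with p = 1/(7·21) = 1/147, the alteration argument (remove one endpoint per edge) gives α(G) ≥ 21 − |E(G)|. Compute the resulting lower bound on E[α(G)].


E[|E(G)|] = C(21, 2)·p = 210 · (1/147) = 10/7.
E[α(G)] ≥ n − E[|E(G)|] = 21 − 10/7 = 137/7.
Numerically: ≈ 19.5714.
(This is only a lower bound; the true E[α(G)] may be larger.)

E[α(G)] ≥ 137/7 ≈ 19.5714.


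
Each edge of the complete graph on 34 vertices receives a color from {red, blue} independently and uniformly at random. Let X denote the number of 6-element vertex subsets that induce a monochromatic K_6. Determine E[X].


Let X = Σ_S X_S over the C(34, 6) = 1344904 subsets S of size 6, where X_S = 1 if the K_6 on S is monochromatic.
For a fixed S, the K_6 on S has C(6, 2) = 15 edges. P[all 15 edges red] = (1/2)^15, and likewise for blue, so P[monochromatic] = 2·(1/2)^15 = 2^{1 − 15} = 1/16384.
By linearity of expectation: E[X] = C(34, 6) · 2^{1 − 15} = 1344904 · 1/16384 = 168113/2048.
Numerically: E[X] ≈ 82.08643.

E[X] = C(34,6)·2^(1−C(6,2)) = 168113/2048 ≈ 82.08643.


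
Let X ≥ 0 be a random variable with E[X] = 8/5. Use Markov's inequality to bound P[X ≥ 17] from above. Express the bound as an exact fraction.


μ = E[X] = 8/5, a = 17.
Markov: P[X ≥ 17] ≤ μ/a = (8/5)/17 = 8/85.
Numerically: ≈ 0.09412.
(Since a = 17 > μ = 1.60000, the bound 8/85 is < 1 and informative.)

P[X ≥ 17] ≤ 8/85 ≈ 0.09412.


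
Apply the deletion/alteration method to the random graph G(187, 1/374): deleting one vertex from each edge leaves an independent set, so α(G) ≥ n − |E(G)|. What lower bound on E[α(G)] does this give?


E[|E(G)|] = C(187, 2)·p = 17391 · (1/374) = 93/2.
E[α(G)] ≥ n − E[|E(G)|] = 187 − 93/2 = 281/2.
Numerically: ≈ 140.500.
(This is only a lower bound; the true E[α(G)] may be larger.)

E[α(G)] ≥ 281/2 ≈ 140.500.


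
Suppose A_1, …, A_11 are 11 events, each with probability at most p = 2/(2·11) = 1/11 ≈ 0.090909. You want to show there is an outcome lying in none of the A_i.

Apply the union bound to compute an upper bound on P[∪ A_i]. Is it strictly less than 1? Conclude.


Union bound: P[∪_{i=1}^{11} A_i] ≤ Σ_i P[A_i] ≤ 11·p = 11·(1/11) = 1.
Numerically: 1 ≈ 1.000000.
Is 1 < 1? NO.
Since the bound 1 is ≥ 1, the union bound is uninformative here; it does NOT by itself certify existence.

11·p = 1 ≈ 1.000000; existence NOT certified by the union bound.


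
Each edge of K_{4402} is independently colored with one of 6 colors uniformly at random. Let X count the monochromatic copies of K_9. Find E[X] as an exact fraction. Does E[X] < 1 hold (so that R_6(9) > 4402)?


E[X] = C(4402, 9) · 6^{1 − 36} = 1696419745356657449393393700 · 6^{−35} = 1696419745356657449393393700/1719070799748422591028658176.
As a reduced fraction: E[X] = 141368312113054787449449475/143255899979035215919054848 ≈ 0.98682.
Is E[X] < 1? YES.
Since E[X] < 1, there exists a 6-coloring of K_{4402} with no monochromatic K_9; hence R_6(9) > 4402.

E[X] = 141368312113054787449449475/143255899979035215919054848 ≈ 0.98682; E[X] < 1, so R_6(9) > 4402.


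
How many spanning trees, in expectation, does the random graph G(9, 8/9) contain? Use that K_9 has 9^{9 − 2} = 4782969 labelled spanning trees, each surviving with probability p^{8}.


K_9 has 9^{9 − 2} = 4782969 labelled spanning trees.
For each such spanning tree H, let X_H = 1 if all 8 edges of H are present in G. Then P[X_H = 1] = p^{8} = (8/9)^{8} = 16777216/43046721.
By linearity: E[X] = Σ_H E[X_H] = 4782969 · p^{8} = 4782969 · 16777216/43046721 = 16777216/9.
Numerically: E[X] ≈ 1.8641e+06.

E[X] = 4782969 · (8/9)^{8} = 16777216/9 ≈ 1.8641e+06.


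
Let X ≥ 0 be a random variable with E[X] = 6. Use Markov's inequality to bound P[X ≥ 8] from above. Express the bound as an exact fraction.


μ = E[X] = 6, a = 8.
Markov: P[X ≥ 8] ≤ μ/a = (6)/8 = 3/4.
Numerically: ≈ 0.7500.
(Since a = 8 > μ = 6.0000, the bound 3/4 is < 1 and informative.)

P[X ≥ 8] ≤ 3/4 ≈ 0.7500.


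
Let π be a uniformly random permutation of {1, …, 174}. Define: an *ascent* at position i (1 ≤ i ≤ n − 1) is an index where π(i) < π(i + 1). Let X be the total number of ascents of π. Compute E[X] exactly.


Write X = Σ X_I over i = 1, …, 173, with X_I the indicator of one ascent.
There are 173 indicators.
For each fixed i, the pair (π(i), π(i+1)) is a uniformly random ordered pair of distinct values from {1, …, 174}; by symmetry P[π(i) < π(i+1)] = 1/2.
By linearity: E[X] = 173 · (1/2) = (174 − 1) · (1/2) = 173/2 ≈ 86.5000.

E[X] = 173/2 = 86.5000.


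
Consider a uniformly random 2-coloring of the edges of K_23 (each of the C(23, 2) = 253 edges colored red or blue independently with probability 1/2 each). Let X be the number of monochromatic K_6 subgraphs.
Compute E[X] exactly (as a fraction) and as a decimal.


Let X = Σ_S X_S over the C(23, 6) = 100947 subsets S of size 6, where X_S = 1 if the K_6 on S is monochromatic.
For a fixed S, the K_6 on S has C(6, 2) = 15 edges. P[all 15 edges red] = (1/2)^15, and likewise for blue, so P[monochromatic] = 2·(1/2)^15 = 2^{1 − 15} = 1/16384.
By linearity: E[X] = C(23, 6) · 2^{1 − 15} = 100947 · 1/16384 = 100947/16384.
Numerically: E[X] ≈ 6.1613.

E[X] = C(23,6)·2^(1−C(6,2)) = 100947/16384 ≈ 6.1613.


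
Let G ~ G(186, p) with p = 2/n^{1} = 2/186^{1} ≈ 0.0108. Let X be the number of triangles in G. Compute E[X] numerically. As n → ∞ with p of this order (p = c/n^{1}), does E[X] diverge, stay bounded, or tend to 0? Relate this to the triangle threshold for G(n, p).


Number of potential triangles: C(186, 3) = 1055240.
Each occurs with probability p³ ≈ (0.0108)³ ≈ 1.24323e-06.
By linearity: E[X] = C(186, 3)·p³ ≈ 1055240 · 1.24323e-06 ≈ 1.312.
Here α = 1, so p = 2/n is exactly at the triangle threshold p ~ 1/n. Asymptotically E[X] → c³/6 = 2³/6 = 4/3 ≈ 1.333, a bounded constant. In this regime the triangle count is asymptotically Poisson(c³/6).

E[X] ≈ 1.312; in regime p = Θ(1/n^{1}) E[X] stays bounded (at the triangle threshold p ~ 1/n).


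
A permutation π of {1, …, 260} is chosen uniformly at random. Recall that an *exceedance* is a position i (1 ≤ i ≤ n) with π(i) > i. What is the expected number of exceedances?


Write X = Σ_{i=1}^{260} X_i, where X_i = 1_{π(i) > i}.
For each fixed i, π(i) is uniform over {1, …, 260} (marginal of a uniform permutation), so P[π(i) > i] = (n − i)/n. Summing: Σ_{i=1}^{260} (n − i)/n = (0 + 1 + … + 259)/260 = 260(260 − 1)/(2·260) = (260 − 1)/2.
Hence E[X] = Σ_{i=1}^{260} (260 − i)/260 = 259/2 ≈ 129.500000.

E[X] = 259/2 = 129.500000.


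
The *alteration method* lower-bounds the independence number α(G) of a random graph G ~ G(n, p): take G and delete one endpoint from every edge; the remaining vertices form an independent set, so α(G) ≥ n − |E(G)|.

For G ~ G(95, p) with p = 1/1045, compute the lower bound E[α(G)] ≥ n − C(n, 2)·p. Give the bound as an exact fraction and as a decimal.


E[|E(G)|] = C(95, 2)·p = 4465 · (1/1045) = 47/11.
E[α(G)] ≥ n − E[|E(G)|] = 95 − 47/11 = 998/11.
Numerically: ≈ 90.7273.
(This is only a lower bound; the true E[α(G)] may be larger.)

E[α(G)] ≥ 998/11 ≈ 90.7273.


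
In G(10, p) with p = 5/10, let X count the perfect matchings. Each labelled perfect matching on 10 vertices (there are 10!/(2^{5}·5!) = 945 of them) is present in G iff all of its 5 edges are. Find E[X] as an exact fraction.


K_10 has 10!/(2^{5}·5!) = 945 labelled perfect matchings.
For each such perfect matching H, let X_H = 1 if all 5 edges of H are present in G. Then P[X_H = 1] = p^{5} = (1/2)^{5} = 1/32.
By linearity of expectation: E[X] = Σ_H E[X_H] = 945 · p^{5} = 945 · 1/32 = 945/32.
Numerically: E[X] ≈ 29.53.

E[X] = 945 · (1/2)^{5} = 945/32 ≈ 29.53.
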